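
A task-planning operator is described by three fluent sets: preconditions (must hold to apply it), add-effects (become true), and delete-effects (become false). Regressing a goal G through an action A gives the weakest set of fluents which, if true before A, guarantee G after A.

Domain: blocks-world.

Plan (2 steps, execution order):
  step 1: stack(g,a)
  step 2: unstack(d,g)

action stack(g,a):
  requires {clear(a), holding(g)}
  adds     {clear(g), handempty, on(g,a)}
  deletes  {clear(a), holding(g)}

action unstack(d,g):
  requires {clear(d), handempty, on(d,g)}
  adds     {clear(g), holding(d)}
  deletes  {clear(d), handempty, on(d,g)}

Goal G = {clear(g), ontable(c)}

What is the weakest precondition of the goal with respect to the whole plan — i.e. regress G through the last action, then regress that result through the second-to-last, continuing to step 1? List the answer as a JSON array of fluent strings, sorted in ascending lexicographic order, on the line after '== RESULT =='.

Work backward from the goal:
  through step 2 (unstack(d,g)): drop {clear(g)}, keep {ontable(c)}, require {clear(d), handempty, on(d,g)}
    → {clear(d), handempty, on(d,g), ontable(c)}
  through step 1 (stack(g,a)): drop {handempty}, keep {clear(d), on(d,g), ontable(c)}, require {clear(a), holding(g)}
    → {clear(a), clear(d), holding(g), on(d,g), ontable(c)}

== RESULT ==
["clear(a)", "clear(d)", "holding(g)", "on(d,g)", "ontable(c)"]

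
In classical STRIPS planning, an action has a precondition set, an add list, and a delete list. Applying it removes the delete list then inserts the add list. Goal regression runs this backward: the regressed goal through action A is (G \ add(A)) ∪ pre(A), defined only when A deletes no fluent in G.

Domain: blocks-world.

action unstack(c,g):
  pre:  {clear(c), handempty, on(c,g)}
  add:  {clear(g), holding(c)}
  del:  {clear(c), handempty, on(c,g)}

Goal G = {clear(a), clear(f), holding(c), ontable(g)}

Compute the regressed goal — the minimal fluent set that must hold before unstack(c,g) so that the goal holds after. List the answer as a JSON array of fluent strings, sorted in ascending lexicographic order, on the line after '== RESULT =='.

Compute (G \ add) ∪ pre:
  G ∩ del = {}  (empty — regression defined)
  G \ add = {clear(a), clear(f), holding(c), ontable(g)} \ {clear(g), holding(c)} = {clear(a), clear(f), ontable(g)}
  ∪ pre   = {clear(a), clear(f), ontable(g)} ∪ {clear(c), handempty, on(c,g)}
          = {clear(a), clear(c), clear(f), handempty, on(c,g), ontable(g)}

== RESULT ==
["clear(a)", "clear(c)", "clear(f)", "handempty", "on(c,g)", "ontable(g)"]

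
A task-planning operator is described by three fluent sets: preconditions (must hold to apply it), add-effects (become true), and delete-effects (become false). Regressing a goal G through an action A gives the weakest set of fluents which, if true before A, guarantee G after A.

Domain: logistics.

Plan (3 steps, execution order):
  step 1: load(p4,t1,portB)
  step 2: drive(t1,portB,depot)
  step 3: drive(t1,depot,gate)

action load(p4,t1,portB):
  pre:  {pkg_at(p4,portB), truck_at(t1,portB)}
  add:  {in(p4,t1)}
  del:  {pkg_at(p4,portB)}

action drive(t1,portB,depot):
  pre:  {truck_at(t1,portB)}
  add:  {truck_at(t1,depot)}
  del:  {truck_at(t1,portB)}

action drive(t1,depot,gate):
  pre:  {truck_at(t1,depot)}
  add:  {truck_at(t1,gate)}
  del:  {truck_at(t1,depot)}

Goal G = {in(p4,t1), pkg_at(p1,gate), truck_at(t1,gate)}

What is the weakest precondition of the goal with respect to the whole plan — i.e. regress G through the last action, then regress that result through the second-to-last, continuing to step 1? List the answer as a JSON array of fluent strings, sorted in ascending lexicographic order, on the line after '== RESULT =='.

Work backward from the goal:
  through step 3 (drive(t1,depot,gate)): drop {truck_at(t1,gate)}, keep {in(p4,t1), pkg_at(p1,gate)}, require {truck_at(t1,depot)}
    → {in(p4,t1), pkg_at(p1,gate), truck_at(t1,depot)}
  through step 2 (drive(t1,portB,depot)): drop {truck_at(t1,depot)}, keep {in(p4,t1), pkg_at(p1,gate)}, require {truck_at(t1,portB)}
    → {in(p4,t1), pkg_at(p1,gate), truck_at(t1,portB)}
  through step 1 (load(p4,t1,portB)): drop {in(p4,t1)}, keep {pkg_at(p1,gate), truck_at(t1,portB)}, require {pkg_at(p4,portB), truck_at(t1,portB)}
    → {pkg_at(p1,gate), pkg_at(p4,portB), truck_at(t1,portB)}

== RESULT ==
["pkg_at(p1,gate)", "pkg_at(p4,portB)", "truck_at(t1,portB)"]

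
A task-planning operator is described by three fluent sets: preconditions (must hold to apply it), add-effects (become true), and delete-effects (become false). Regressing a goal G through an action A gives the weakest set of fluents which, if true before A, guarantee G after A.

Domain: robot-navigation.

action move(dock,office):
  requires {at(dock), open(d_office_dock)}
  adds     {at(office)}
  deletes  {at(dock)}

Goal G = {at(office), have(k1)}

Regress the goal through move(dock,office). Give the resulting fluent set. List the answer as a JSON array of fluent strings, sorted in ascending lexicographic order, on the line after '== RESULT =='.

Regress:
  G ∩ del = {}  (empty — regression defined)
  G \ add = {at(office), have(k1)} \ {at(office)} = {have(k1)}
  ∪ pre   = {have(k1)} ∪ {at(dock), open(d_office_dock)}
          = {at(dock), have(k1), open(d_office_dock)}

== RESULT ==
["at(dock)", "have(k1)", "open(d_office_dock)"]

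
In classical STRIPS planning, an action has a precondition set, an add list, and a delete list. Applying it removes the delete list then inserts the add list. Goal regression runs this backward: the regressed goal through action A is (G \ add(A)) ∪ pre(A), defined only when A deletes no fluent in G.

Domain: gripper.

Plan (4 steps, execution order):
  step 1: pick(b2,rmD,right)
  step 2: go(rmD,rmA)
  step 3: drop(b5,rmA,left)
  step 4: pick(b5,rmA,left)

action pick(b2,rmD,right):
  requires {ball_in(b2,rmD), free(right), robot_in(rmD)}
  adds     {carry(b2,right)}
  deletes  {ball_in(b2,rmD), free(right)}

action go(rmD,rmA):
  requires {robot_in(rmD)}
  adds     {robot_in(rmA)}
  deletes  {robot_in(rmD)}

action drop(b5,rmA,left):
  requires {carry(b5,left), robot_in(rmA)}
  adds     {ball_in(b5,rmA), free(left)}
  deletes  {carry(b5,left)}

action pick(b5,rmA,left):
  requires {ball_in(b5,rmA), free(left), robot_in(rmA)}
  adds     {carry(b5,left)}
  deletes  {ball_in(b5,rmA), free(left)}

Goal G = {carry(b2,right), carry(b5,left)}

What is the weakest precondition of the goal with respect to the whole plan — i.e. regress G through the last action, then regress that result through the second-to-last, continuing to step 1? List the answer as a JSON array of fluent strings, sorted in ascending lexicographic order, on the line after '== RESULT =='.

Work backward from the goal:
  through step 4 (pick(b5,rmA,left)): drop {carry(b5,left)}, keep {carry(b2,right)}, require {ball_in(b5,rmA), free(left), robot_in(rmA)}
    → {ball_in(b5,rmA), carry(b2,right), free(left), robot_in(rmA)}
  through step 3 (drop(b5,rmA,left)): drop {ball_in(b5,rmA), free(left)}, keep {carry(b2,right), robot_in(rmA)}, require {carry(b5,left), robot_in(rmA)}
    → {carry(b2,right), carry(b5,left), robot_in(rmA)}
  through step 2 (go(rmD,rmA)): drop {robot_in(rmA)}, keep {carry(b2,right), carry(b5,left)}, require {robot_in(rmD)}
    → {carry(b2,right), carry(b5,left), robot_in(rmD)}
  through step 1 (pick(b2,rmD,right)): drop {carry(b2,right)}, keep {carry(b5,left), robot_in(rmD)}, require {ball_in(b2,rmD), free(right), robot_in(rmD)}
    → {ball_in(b2,rmD), carry(b5,left), free(right), robot_in(rmD)}

== RESULT ==
["ball_in(b2,rmD)", "carry(b5,left)", "free(right)", "robot_in(rmD)"]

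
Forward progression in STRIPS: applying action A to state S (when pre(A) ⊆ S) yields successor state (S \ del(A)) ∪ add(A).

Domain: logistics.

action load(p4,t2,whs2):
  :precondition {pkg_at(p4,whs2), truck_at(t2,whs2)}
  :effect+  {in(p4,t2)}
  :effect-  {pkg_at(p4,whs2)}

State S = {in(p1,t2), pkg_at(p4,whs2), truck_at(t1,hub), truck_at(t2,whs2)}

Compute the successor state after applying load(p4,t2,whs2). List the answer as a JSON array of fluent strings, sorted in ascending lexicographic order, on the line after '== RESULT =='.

Compute (S \ del) ∪ add:
  pre ⊆ S: {pkg_at(p4,whs2), truck_at(t2,whs2)} ⊆ S  — applicable
  S \ del = {in(p1,t2), truck_at(t1,hub), truck_at(t2,whs2)}
  ∪ add   = {in(p1,t2), in(p4,t2), truck_at(t1,hub), truck_at(t2,whs2)}

== RESULT ==
["in(p1,t2)", "in(p4,t2)", "truck_at(t1,hub)", "truck_at(t2,whs2)"]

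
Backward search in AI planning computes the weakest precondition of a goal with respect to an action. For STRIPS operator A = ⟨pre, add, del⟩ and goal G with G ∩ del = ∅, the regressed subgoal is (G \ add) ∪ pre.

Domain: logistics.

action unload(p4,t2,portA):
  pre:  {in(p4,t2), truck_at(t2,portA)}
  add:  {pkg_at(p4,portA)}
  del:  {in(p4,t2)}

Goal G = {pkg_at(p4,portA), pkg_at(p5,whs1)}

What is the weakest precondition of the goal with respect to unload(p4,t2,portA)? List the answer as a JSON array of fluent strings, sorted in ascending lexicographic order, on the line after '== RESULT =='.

Compute (G \ add) ∪ pre:
  G ∩ del = {}  (empty — regression defined)
  G \ add = {pkg_at(p4,portA), pkg_at(p5,whs1)} \ {pkg_at(p4,portA)} = {pkg_at(p5,whs1)}
  ∪ pre   = {pkg_at(p5,whs1)} ∪ {in(p4,t2), truck_at(t2,portA)}
          = {in(p4,t2), pkg_at(p5,whs1), truck_at(t2,portA)}

== RESULT ==
["in(p4,t2)", "pkg_at(p5,whs1)", "truck_at(t2,portA)"]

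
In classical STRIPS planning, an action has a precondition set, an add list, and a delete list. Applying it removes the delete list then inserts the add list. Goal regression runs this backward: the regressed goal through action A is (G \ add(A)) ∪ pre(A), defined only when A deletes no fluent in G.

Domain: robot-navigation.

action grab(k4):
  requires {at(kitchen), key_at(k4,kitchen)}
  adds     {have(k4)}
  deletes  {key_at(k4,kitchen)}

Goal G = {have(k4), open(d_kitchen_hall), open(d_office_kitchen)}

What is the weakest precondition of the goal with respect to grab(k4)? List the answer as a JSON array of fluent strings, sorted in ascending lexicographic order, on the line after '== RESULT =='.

Regress:
  G ∩ del = {}  (empty — regression defined)
  G \ add = {have(k4), open(d_kitchen_hall), open(d_office_kitchen)} \ {have(k4)} = {open(d_kitchen_hall), open(d_office_kitchen)}
  ∪ pre   = {open(d_kitchen_hall), open(d_office_kitchen)} ∪ {at(kitchen), key_at(k4,kitchen)}
          = {at(kitchen), key_at(k4,kitchen), open(d_kitchen_hall), open(d_office_kitchen)}

== RESULT ==
["at(kitchen)", "key_at(k4,kitchen)", "open(d_kitchen_hall)", "open(d_office_kitchen)"]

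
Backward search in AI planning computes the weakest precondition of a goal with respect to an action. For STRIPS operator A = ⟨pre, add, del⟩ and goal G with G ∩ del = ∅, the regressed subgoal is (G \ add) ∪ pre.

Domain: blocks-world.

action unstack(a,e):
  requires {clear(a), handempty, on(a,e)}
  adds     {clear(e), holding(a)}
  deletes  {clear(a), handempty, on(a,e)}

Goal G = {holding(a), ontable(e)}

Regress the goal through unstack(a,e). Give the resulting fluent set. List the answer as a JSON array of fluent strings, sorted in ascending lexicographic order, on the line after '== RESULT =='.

Regress:
  G ∩ del = {}  (empty — regression defined)
  G \ add = {holding(a), ontable(e)} \ {clear(e), holding(a)} = {ontable(e)}
  ∪ pre   = {ontable(e)} ∪ {clear(a), handempty, on(a,e)}
          = {clear(a), handempty, on(a,e), ontable(e)}

== RESULT ==
["clear(a)", "handempty", "on(a,e)", "ontable(e)"]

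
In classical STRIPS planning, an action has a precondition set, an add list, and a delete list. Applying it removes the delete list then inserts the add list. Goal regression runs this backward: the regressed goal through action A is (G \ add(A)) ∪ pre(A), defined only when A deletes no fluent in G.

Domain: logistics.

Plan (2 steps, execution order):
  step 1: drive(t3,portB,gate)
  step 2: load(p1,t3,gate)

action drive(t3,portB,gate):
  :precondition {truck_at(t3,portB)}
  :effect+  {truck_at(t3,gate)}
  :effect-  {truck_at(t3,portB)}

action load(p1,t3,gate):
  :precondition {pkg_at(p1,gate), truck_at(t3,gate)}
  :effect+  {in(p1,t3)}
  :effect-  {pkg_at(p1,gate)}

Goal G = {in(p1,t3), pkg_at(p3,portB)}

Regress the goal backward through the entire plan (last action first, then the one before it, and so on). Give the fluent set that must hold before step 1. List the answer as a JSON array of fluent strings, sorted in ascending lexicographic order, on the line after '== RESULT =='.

Regress step by step:
  through step 2 (load(p1,t3,gate)): drop {in(p1,t3)}, keep {pkg_at(p3,portB)}, require {pkg_at(p1,gate), truck_at(t3,gate)}
    → {pkg_at(p1,gate), pkg_at(p3,portB), truck_at(t3,gate)}
  through step 1 (drive(t3,portB,gate)): drop {truck_at(t3,gate)}, keep {pkg_at(p1,gate), pkg_at(p3,portB)}, require {truck_at(t3,portB)}
    → {pkg_at(p1,gate), pkg_at(p3,portB), truck_at(t3,portB)}

== RESULT ==
["pkg_at(p1,gate)", "pkg_at(p3,portB)", "truck_at(t3,portB)"]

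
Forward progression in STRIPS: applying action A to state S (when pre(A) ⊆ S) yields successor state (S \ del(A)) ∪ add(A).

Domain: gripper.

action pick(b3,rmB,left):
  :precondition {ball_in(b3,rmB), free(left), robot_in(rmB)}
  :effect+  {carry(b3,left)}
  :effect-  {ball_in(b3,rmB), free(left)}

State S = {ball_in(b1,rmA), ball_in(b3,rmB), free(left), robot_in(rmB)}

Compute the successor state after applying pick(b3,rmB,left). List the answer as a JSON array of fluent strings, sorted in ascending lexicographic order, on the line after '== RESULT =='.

Compute (S \ del) ∪ add:
  pre ⊆ S: {ball_in(b3,rmB), free(left), robot_in(rmB)} ⊆ S  — applicable
  S \ del = {ball_in(b1,rmA), robot_in(rmB)}
  ∪ add   = {ball_in(b1,rmA), carry(b3,left), robot_in(rmB)}

== RESULT ==
["ball_in(b1,rmA)", "carry(b3,left)", "robot_in(rmB)"]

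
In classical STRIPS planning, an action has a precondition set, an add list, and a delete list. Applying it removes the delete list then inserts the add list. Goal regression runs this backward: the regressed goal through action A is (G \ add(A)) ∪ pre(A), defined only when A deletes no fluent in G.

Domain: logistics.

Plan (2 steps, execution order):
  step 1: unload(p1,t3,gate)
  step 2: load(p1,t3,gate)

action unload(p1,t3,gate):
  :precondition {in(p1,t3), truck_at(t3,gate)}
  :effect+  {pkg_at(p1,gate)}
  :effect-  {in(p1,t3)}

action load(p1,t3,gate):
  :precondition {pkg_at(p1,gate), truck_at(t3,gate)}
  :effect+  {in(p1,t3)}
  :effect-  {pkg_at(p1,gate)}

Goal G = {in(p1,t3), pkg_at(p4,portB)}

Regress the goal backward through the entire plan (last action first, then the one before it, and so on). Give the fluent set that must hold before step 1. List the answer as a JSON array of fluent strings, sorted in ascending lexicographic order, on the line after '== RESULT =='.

Regress step by step:
  through step 2 (load(p1,t3,gate)): drop {in(p1,t3)}, keep {pkg_at(p4,portB)}, require {pkg_at(p1,gate), truck_at(t3,gate)}
    → {pkg_at(p1,gate), pkg_at(p4,portB), truck_at(t3,gate)}
  through step 1 (unload(p1,t3,gate)): drop {pkg_at(p1,gate)}, keep {pkg_at(p4,portB), truck_at(t3,gate)}, require {in(p1,t3), truck_at(t3,gate)}
    → {in(p1,t3), pkg_at(p4,portB), truck_at(t3,gate)}

== RESULT ==
["in(p1,t3)", "pkg_at(p4,portB)", "truck_at(t3,gate)"]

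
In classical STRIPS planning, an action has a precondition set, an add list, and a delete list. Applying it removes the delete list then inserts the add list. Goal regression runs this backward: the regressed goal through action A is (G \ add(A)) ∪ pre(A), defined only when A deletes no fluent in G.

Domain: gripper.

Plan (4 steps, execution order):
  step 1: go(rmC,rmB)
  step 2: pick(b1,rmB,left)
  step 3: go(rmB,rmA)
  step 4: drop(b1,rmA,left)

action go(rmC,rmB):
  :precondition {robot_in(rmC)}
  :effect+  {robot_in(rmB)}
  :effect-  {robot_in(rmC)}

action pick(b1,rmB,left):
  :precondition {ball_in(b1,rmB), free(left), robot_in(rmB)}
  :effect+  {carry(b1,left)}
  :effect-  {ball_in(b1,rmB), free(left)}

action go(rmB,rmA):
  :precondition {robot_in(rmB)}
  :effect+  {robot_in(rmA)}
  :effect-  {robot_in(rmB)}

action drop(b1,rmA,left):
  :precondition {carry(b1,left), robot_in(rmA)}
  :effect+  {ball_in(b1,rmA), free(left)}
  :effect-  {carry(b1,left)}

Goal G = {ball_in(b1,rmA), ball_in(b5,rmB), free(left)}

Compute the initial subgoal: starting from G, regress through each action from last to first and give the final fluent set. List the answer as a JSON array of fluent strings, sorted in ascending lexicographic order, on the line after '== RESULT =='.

Regress step by step:
  through step 4 (drop(b1,rmA,left)): drop {ball_in(b1,rmA), free(left)}, keep {ball_in(b5,rmB)}, require {carry(b1,left), robot_in(rmA)}
    → {ball_in(b5,rmB), carry(b1,left), robot_in(rmA)}
  through step 3 (go(rmB,rmA)): drop {robot_in(rmA)}, keep {ball_in(b5,rmB), carry(b1,left)}, require {robot_in(rmB)}
    → {ball_in(b5,rmB), carry(b1,left), robot_in(rmB)}
  through step 2 (pick(b1,rmB,left)): drop {carry(b1,left)}, keep {ball_in(b5,rmB), robot_in(rmB)}, require {ball_in(b1,rmB), free(left), robot_in(rmB)}
    → {ball_in(b1,rmB), ball_in(b5,rmB), free(left), robot_in(rmB)}
  through step 1 (go(rmC,rmB)): drop {robot_in(rmB)}, keep {ball_in(b1,rmB), ball_in(b5,rmB), free(left)}, require {robot_in(rmC)}
    → {ball_in(b1,rmB), ball_in(b5,rmB), free(left), robot_in(rmC)}

== RESULT ==
["ball_in(b1,rmB)", "ball_in(b5,rmB)", "free(left)", "robot_in(rmC)"]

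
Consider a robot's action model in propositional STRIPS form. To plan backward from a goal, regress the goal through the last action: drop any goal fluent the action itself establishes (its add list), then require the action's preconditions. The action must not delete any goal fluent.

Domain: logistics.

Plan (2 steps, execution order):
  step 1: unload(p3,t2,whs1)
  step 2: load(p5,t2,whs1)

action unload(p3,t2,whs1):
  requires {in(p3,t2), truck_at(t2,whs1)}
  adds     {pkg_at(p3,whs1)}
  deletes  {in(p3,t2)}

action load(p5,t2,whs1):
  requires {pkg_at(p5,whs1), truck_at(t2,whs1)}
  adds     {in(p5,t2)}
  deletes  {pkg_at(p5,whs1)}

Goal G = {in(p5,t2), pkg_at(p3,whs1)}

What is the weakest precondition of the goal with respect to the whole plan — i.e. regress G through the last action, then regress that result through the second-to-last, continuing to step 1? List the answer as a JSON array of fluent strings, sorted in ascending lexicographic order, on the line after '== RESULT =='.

Work backward from the goal:
  through step 2 (load(p5,t2,whs1)): drop {in(p5,t2)}, keep {pkg_at(p3,whs1)}, require {pkg_at(p5,whs1), truck_at(t2,whs1)}
    → {pkg_at(p3,whs1), pkg_at(p5,whs1), truck_at(t2,whs1)}
  through step 1 (unload(p3,t2,whs1)): drop {pkg_at(p3,whs1)}, keep {pkg_at(p5,whs1), truck_at(t2,whs1)}, require {in(p3,t2), truck_at(t2,whs1)}
    → {in(p3,t2), pkg_at(p5,whs1), truck_at(t2,whs1)}

== RESULT ==
["in(p3,t2)", "pkg_at(p5,whs1)", "truck_at(t2,whs1)"]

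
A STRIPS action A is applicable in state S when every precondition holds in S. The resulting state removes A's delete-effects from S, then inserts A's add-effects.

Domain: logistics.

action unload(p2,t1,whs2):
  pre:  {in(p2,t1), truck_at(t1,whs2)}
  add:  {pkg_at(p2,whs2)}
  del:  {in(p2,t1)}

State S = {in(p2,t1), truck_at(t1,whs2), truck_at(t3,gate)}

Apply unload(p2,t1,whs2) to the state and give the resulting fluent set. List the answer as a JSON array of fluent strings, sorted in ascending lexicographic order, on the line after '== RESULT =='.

Compute (S \ del) ∪ add:
  pre ⊆ S: {in(p2,t1), truck_at(t1,whs2)} ⊆ S  — applicable
  S \ del = {truck_at(t1,whs2), truck_at(t3,gate)}
  ∪ add   = {pkg_at(p2,whs2), truck_at(t1,whs2), truck_at(t3,gate)}

== RESULT ==
["pkg_at(p2,whs2)", "truck_at(t1,whs2)", "truck_at(t3,gate)"]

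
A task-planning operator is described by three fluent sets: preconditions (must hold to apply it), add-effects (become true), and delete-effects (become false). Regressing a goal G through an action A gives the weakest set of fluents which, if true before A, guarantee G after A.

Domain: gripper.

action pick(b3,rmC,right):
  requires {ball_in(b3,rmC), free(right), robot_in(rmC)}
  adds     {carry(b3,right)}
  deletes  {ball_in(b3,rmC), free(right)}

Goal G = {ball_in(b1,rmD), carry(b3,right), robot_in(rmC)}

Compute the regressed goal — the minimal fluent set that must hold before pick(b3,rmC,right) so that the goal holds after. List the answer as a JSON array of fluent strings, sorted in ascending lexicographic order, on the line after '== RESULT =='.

Regress:
  G ∩ del = {}  (empty — regression defined)
  G \ add = {ball_in(b1,rmD), carry(b3,right), robot_in(rmC)} \ {carry(b3,right)} = {ball_in(b1,rmD), robot_in(rmC)}
  ∪ pre   = {ball_in(b1,rmD), robot_in(rmC)} ∪ {ball_in(b3,rmC), free(right), robot_in(rmC)}
          = {ball_in(b1,rmD), ball_in(b3,rmC), free(right), robot_in(rmC)}

== RESULT ==
["ball_in(b1,rmD)", "ball_in(b3,rmC)", "free(right)", "robot_in(rmC)"]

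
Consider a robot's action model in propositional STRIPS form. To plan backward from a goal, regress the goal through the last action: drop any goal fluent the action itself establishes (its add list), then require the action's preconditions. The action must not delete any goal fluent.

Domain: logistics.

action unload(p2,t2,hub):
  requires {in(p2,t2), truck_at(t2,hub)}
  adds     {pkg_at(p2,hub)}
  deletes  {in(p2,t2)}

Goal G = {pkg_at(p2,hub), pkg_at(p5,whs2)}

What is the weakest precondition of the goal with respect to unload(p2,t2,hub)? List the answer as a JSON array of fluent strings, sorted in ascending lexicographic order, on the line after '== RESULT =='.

Regress:
  G ∩ del = {}  (empty — regression defined)
  G \ add = {pkg_at(p2,hub), pkg_at(p5,whs2)} \ {pkg_at(p2,hub)} = {pkg_at(p5,whs2)}
  ∪ pre   = {pkg_at(p5,whs2)} ∪ {in(p2,t2), truck_at(t2,hub)}
          = {in(p2,t2), pkg_at(p5,whs2), truck_at(t2,hub)}

== RESULT ==
["in(p2,t2)", "pkg_at(p5,whs2)", "truck_at(t2,hub)"]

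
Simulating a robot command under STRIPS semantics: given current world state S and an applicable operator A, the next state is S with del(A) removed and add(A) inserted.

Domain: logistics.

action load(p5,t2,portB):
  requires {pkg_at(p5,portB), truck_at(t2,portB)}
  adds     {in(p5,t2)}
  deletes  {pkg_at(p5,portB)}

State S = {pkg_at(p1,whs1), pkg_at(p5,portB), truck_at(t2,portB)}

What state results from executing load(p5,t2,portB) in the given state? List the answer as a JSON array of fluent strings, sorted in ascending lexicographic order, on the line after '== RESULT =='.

Progress:
  pre ⊆ S: {pkg_at(p5,portB), truck_at(t2,portB)} ⊆ S  — applicable
  S \ del = {pkg_at(p1,whs1), truck_at(t2,portB)}
  ∪ add   = {in(p5,t2), pkg_at(p1,whs1), truck_at(t2,portB)}

== RESULT ==
["in(p5,t2)", "pkg_at(p1,whs1)", "truck_at(t2,portB)"]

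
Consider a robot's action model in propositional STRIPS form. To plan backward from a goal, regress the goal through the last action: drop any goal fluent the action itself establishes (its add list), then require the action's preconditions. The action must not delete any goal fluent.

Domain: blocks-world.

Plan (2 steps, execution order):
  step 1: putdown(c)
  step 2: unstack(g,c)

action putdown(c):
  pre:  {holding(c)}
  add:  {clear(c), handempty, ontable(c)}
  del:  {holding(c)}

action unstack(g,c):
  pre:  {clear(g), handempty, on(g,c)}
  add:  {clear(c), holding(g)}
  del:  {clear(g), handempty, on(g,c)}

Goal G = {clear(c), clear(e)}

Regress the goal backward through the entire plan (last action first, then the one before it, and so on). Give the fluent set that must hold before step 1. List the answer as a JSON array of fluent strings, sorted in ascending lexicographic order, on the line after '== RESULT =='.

Work backward from the goal:
  through step 2 (unstack(g,c)): drop {clear(c)}, keep {clear(e)}, require {clear(g), handempty, on(g,c)}
    → {clear(e), clear(g), handempty, on(g,c)}
  through step 1 (putdown(c)): drop {handempty}, keep {clear(e), clear(g), on(g,c)}, require {holding(c)}
    → {clear(e), clear(g), holding(c), on(g,c)}

== RESULT ==
["clear(e)", "clear(g)", "holding(c)", "on(g,c)"]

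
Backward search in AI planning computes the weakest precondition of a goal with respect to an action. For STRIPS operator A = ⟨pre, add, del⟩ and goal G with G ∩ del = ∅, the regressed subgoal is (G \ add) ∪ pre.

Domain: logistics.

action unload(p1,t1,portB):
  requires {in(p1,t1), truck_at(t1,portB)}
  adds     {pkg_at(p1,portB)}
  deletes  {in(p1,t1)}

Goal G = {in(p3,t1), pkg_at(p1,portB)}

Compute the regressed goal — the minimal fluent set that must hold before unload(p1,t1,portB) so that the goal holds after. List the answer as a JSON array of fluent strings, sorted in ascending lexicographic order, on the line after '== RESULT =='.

Regress:
  G ∩ del = {}  (empty — regression defined)
  G \ add = {in(p3,t1), pkg_at(p1,portB)} \ {pkg_at(p1,portB)} = {in(p3,t1)}
  ∪ pre   = {in(p3,t1)} ∪ {in(p1,t1), truck_at(t1,portB)}
          = {in(p1,t1), in(p3,t1), truck_at(t1,portB)}

== RESULT ==
["in(p1,t1)", "in(p3,t1)", "truck_at(t1,portB)"]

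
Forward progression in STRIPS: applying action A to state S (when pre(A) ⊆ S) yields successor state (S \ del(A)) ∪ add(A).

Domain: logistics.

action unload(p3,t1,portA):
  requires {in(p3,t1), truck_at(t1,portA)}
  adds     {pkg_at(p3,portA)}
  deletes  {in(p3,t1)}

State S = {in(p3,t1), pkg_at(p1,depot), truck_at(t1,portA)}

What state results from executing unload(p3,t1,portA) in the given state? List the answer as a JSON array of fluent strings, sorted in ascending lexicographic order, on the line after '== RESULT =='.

Compute (S \ del) ∪ add:
  pre ⊆ S: {in(p3,t1), truck_at(t1,portA)} ⊆ S  — applicable
  S \ del = {pkg_at(p1,depot), truck_at(t1,portA)}
  ∪ add   = {pkg_at(p1,depot), pkg_at(p3,portA), truck_at(t1,portA)}

== RESULT ==
["pkg_at(p1,depot)", "pkg_at(p3,portA)", "truck_at(t1,portA)"]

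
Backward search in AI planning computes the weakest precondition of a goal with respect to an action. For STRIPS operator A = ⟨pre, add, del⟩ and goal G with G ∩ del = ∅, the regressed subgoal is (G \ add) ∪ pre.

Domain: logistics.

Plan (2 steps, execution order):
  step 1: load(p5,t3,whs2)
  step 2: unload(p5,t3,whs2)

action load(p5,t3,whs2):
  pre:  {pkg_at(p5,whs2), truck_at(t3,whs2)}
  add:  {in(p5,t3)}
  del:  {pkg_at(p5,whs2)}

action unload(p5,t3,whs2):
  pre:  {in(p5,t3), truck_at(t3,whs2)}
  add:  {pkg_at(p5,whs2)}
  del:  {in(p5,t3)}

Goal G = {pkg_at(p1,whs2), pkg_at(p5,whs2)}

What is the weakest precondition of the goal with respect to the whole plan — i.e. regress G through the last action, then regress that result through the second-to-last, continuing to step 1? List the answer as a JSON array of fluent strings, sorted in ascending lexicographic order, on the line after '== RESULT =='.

Work backward from the goal:
  through step 2 (unload(p5,t3,whs2)): drop {pkg_at(p5,whs2)}, keep {pkg_at(p1,whs2)}, require {in(p5,t3), truck_at(t3,whs2)}
    → {in(p5,t3), pkg_at(p1,whs2), truck_at(t3,whs2)}
  through step 1 (load(p5,t3,whs2)): drop {in(p5,t3)}, keep {pkg_at(p1,whs2), truck_at(t3,whs2)}, require {pkg_at(p5,whs2), truck_at(t3,whs2)}
    → {pkg_at(p1,whs2), pkg_at(p5,whs2), truck_at(t3,whs2)}

== RESULT ==
["pkg_at(p1,whs2)", "pkg_at(p5,whs2)", "truck_at(t3,whs2)"]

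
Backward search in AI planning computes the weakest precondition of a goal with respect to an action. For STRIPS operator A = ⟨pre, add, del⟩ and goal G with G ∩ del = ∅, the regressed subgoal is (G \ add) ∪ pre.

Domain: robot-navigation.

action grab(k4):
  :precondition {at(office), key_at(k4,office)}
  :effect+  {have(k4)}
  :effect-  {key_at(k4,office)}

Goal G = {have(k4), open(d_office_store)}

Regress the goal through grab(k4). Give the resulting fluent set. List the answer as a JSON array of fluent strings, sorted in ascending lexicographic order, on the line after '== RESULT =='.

Compute (G \ add) ∪ pre:
  G ∩ del = {}  (empty — regression defined)
  G \ add = {have(k4), open(d_office_store)} \ {have(k4)} = {open(d_office_store)}
  ∪ pre   = {open(d_office_store)} ∪ {at(office), key_at(k4,office)}
          = {at(office), key_at(k4,office), open(d_office_store)}

== RESULT ==
["at(office)", "key_at(k4,office)", "open(d_office_store)"]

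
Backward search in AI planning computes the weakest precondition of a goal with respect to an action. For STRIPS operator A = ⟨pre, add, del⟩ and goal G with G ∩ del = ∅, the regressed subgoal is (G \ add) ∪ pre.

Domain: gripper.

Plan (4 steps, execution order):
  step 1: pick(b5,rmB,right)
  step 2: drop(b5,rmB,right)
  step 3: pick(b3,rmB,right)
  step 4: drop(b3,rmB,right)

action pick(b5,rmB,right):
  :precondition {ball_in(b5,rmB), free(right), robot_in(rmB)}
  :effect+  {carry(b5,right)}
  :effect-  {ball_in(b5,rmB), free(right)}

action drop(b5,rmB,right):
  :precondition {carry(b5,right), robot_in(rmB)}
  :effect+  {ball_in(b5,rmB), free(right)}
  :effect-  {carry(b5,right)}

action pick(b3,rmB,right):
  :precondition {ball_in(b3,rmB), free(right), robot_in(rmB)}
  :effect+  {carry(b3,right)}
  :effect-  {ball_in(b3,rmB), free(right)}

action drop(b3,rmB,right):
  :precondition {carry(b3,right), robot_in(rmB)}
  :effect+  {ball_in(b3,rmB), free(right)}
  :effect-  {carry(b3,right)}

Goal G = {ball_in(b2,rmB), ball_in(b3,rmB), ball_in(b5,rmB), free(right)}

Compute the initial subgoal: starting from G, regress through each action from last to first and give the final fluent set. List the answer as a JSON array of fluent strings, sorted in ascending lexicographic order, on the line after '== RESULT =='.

Regress step by step:
  through step 4 (drop(b3,rmB,right)): drop {ball_in(b3,rmB), free(right)}, keep {ball_in(b2,rmB), ball_in(b5,rmB)}, require {carry(b3,right), robot_in(rmB)}
    → {ball_in(b2,rmB), ball_in(b5,rmB), carry(b3,right), robot_in(rmB)}
  through step 3 (pick(b3,rmB,right)): drop {carry(b3,right)}, keep {ball_in(b2,rmB), ball_in(b5,rmB), robot_in(rmB)}, require {ball_in(b3,rmB), free(right), robot_in(rmB)}
    → {ball_in(b2,rmB), ball_in(b3,rmB), ball_in(b5,rmB), free(right), robot_in(rmB)}
  through step 2 (drop(b5,rmB,right)): drop {ball_in(b5,rmB), free(right)}, keep {ball_in(b2,rmB), ball_in(b3,rmB), robot_in(rmB)}, require {carry(b5,right), robot_in(rmB)}
    → {ball_in(b2,rmB), ball_in(b3,rmB), carry(b5,right), robot_in(rmB)}
  through step 1 (pick(b5,rmB,right)): drop {carry(b5,right)}, keep {ball_in(b2,rmB), ball_in(b3,rmB), robot_in(rmB)}, require {ball_in(b5,rmB), free(right), robot_in(rmB)}
    → {ball_in(b2,rmB), ball_in(b3,rmB), ball_in(b5,rmB), free(right), robot_in(rmB)}

== RESULT ==
["ball_in(b2,rmB)", "ball_in(b3,rmB)", "ball_in(b5,rmB)", "free(right)", "robot_in(rmB)"]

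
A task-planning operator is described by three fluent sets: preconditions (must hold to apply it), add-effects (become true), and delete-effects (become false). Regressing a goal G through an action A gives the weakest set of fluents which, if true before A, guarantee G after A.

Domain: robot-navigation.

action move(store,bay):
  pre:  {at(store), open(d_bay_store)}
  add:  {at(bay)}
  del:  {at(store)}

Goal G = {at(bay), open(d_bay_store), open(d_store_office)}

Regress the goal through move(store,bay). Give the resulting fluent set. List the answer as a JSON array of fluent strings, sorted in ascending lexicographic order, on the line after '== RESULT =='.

Regress:
  G ∩ del = {}  (empty — regression defined)
  G \ add = {at(bay), open(d_bay_store), open(d_store_office)} \ {at(bay)} = {open(d_bay_store), open(d_store_office)}
  ∪ pre   = {open(d_bay_store), open(d_store_office)} ∪ {at(store), open(d_bay_store)}
          = {at(store), open(d_bay_store), open(d_store_office)}

== RESULT ==
["at(store)", "open(d_bay_store)", "open(d_store_office)"]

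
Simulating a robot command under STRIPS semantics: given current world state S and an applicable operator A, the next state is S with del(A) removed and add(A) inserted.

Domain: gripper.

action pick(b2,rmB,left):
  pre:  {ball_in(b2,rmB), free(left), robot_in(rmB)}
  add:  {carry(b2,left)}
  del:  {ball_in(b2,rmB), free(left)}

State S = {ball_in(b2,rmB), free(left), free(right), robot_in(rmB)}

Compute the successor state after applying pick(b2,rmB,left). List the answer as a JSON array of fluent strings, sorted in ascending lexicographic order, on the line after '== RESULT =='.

Compute (S \ del) ∪ add:
  pre ⊆ S: {ball_in(b2,rmB), free(left), robot_in(rmB)} ⊆ S  — applicable
  S \ del = {free(right), robot_in(rmB)}
  ∪ add   = {carry(b2,left), free(right), robot_in(rmB)}

== RESULT ==
["carry(b2,left)", "free(right)", "robot_in(rmB)"]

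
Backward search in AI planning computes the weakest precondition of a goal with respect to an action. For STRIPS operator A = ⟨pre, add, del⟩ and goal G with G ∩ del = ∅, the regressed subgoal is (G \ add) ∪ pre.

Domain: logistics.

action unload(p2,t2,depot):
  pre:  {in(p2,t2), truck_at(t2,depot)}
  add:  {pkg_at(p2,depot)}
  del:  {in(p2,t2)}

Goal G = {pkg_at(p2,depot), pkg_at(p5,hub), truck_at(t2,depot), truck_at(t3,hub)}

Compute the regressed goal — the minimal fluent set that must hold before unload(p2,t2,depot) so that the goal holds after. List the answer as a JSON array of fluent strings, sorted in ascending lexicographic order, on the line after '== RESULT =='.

Compute (G \ add) ∪ pre:
  G ∩ del = {}  (empty — regression defined)
  G \ add = {pkg_at(p2,depot), pkg_at(p5,hub), truck_at(t2,depot), truck_at(t3,hub)} \ {pkg_at(p2,depot)} = {pkg_at(p5,hub), truck_at(t2,depot), truck_at(t3,hub)}
  ∪ pre   = {pkg_at(p5,hub), truck_at(t2,depot), truck_at(t3,hub)} ∪ {in(p2,t2), truck_at(t2,depot)}
          = {in(p2,t2), pkg_at(p5,hub), truck_at(t2,depot), truck_at(t3,hub)}

== RESULT ==
["in(p2,t2)", "pkg_at(p5,hub)", "truck_at(t2,depot)", "truck_at(t3,hub)"]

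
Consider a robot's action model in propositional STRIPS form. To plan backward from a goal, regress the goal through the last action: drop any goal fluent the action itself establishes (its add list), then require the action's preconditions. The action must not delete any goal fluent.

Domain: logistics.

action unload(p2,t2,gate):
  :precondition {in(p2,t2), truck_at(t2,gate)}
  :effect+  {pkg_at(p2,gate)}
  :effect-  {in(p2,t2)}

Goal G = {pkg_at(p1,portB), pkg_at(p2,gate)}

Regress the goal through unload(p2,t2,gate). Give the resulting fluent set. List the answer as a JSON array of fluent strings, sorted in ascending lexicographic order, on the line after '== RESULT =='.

Compute (G \ add) ∪ pre:
  G ∩ del = {}  (empty — regression defined)
  G \ add = {pkg_at(p1,portB), pkg_at(p2,gate)} \ {pkg_at(p2,gate)} = {pkg_at(p1,portB)}
  ∪ pre   = {pkg_at(p1,portB)} ∪ {in(p2,t2), truck_at(t2,gate)}
          = {in(p2,t2), pkg_at(p1,portB), truck_at(t2,gate)}

== RESULT ==
["in(p2,t2)", "pkg_at(p1,portB)", "truck_at(t2,gate)"]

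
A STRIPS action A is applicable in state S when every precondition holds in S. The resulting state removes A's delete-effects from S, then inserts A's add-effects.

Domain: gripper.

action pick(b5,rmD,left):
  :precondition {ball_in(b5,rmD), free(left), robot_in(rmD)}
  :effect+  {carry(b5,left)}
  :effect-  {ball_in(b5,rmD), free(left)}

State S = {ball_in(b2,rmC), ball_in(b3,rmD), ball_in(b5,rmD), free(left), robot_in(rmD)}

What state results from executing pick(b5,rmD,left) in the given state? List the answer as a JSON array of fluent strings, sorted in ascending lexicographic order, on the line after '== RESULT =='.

Compute (S \ del) ∪ add:
  pre ⊆ S: {ball_in(b5,rmD), free(left), robot_in(rmD)} ⊆ S  — applicable
  S \ del = {ball_in(b2,rmC), ball_in(b3,rmD), robot_in(rmD)}
  ∪ add   = {ball_in(b2,rmC), ball_in(b3,rmD), carry(b5,left), robot_in(rmD)}

== RESULT ==
["ball_in(b2,rmC)", "ball_in(b3,rmD)", "carry(b5,left)", "robot_in(rmD)"]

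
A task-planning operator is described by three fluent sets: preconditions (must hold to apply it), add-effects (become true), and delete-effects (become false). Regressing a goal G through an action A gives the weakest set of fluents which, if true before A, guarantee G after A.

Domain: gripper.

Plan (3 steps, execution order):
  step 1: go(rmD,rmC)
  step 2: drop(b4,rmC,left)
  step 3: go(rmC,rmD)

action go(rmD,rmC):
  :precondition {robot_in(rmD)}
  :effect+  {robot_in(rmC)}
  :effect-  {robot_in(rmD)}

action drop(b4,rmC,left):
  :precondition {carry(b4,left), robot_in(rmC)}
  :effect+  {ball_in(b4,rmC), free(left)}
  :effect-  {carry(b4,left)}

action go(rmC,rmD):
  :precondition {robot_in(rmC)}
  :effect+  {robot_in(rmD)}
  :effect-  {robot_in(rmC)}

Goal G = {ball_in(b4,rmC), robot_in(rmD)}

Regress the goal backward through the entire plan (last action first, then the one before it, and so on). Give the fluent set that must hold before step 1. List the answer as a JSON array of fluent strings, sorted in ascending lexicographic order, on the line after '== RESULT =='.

Work backward from the goal:
  through step 3 (go(rmC,rmD)): drop {robot_in(rmD)}, keep {ball_in(b4,rmC)}, require {robot_in(rmC)}
    → {ball_in(b4,rmC), robot_in(rmC)}
  through step 2 (drop(b4,rmC,left)): drop {ball_in(b4,rmC)}, keep {robot_in(rmC)}, require {carry(b4,left), robot_in(rmC)}
    → {carry(b4,left), robot_in(rmC)}
  through step 1 (go(rmD,rmC)): drop {robot_in(rmC)}, keep {carry(b4,left)}, require {robot_in(rmD)}
    → {carry(b4,left), robot_in(rmD)}

== RESULT ==
["carry(b4,left)", "robot_in(rmD)"]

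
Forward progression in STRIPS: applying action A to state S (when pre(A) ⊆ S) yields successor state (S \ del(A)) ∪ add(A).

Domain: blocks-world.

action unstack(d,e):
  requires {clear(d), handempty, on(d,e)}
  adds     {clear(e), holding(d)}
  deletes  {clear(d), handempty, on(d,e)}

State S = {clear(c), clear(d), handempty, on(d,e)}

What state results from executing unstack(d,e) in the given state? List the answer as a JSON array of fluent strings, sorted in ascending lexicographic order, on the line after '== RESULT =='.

Compute (S \ del) ∪ add:
  pre ⊆ S: {clear(d), handempty, on(d,e)} ⊆ S  — applicable
  S \ del = {clear(c)}
  ∪ add   = {clear(c), clear(e), holding(d)}

== RESULT ==
["clear(c)", "clear(e)", "holding(d)"]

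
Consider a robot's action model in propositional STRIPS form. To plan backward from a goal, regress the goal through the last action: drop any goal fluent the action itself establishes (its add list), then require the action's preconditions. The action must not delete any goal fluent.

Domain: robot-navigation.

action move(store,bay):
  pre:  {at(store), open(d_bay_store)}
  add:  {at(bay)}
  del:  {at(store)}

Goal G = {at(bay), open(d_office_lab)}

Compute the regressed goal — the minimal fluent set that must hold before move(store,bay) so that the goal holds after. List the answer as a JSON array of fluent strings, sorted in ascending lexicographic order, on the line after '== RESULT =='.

Compute (G \ add) ∪ pre:
  G ∩ del = {}  (empty — regression defined)
  G \ add = {at(bay), open(d_office_lab)} \ {at(bay)} = {open(d_office_lab)}
  ∪ pre   = {open(d_office_lab)} ∪ {at(store), open(d_bay_store)}
          = {at(store), open(d_bay_store), open(d_office_lab)}

== RESULT ==
["at(store)", "open(d_bay_store)", "open(d_office_lab)"]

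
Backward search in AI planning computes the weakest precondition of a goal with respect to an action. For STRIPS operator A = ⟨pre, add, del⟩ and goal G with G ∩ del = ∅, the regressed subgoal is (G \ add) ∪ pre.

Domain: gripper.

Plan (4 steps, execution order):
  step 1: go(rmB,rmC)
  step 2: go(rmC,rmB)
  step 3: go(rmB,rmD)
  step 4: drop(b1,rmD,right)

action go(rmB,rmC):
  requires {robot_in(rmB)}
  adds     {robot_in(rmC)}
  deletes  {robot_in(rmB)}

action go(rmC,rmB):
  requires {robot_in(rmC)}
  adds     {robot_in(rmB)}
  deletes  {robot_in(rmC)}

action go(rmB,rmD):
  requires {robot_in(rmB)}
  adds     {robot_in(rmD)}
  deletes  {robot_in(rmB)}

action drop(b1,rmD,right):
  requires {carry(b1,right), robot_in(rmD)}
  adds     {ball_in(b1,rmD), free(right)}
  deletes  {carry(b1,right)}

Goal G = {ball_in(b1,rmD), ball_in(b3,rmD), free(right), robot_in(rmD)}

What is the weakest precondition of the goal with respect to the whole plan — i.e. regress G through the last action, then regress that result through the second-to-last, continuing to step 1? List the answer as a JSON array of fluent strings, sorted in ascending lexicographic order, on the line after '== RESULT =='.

Regress step by step:
  through step 4 (drop(b1,rmD,right)): drop {ball_in(b1,rmD), free(right)}, keep {ball_in(b3,rmD), robot_in(rmD)}, require {carry(b1,right), robot_in(rmD)}
    → {ball_in(b3,rmD), carry(b1,right), robot_in(rmD)}
  through step 3 (go(rmB,rmD)): drop {robot_in(rmD)}, keep {ball_in(b3,rmD), carry(b1,right)}, require {robot_in(rmB)}
    → {ball_in(b3,rmD), carry(b1,right), robot_in(rmB)}
  through step 2 (go(rmC,rmB)): drop {robot_in(rmB)}, keep {ball_in(b3,rmD), carry(b1,right)}, require {robot_in(rmC)}
    → {ball_in(b3,rmD), carry(b1,right), robot_in(rmC)}
  through step 1 (go(rmB,rmC)): drop {robot_in(rmC)}, keep {ball_in(b3,rmD), carry(b1,right)}, require {robot_in(rmB)}
    → {ball_in(b3,rmD), carry(b1,right), robot_in(rmB)}

== RESULT ==
["ball_in(b3,rmD)", "carry(b1,right)", "robot_in(rmB)"]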